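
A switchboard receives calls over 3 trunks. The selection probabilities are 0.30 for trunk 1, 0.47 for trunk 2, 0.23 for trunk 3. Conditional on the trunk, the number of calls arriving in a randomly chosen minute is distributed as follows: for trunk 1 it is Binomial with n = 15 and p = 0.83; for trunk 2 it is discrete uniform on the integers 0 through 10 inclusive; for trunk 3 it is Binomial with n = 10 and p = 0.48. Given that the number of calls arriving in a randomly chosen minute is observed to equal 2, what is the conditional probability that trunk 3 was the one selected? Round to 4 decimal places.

0.2298

Likelihoods P(X=2 | ·): 1: 7.16443e-09; 2: 0.0909091; 3: 0.055427.
Posterior ∝ prior × likelihood. Numerator for 3: 0.23·0.055427 = 0.0127482.
Normalizing constant: 0.3·7.16443e-09 + 0.47·0.0909091 + 0.23·0.055427 = 0.0554755.
P(3 | observation) = 0.0127482 / 0.0554755 = 0.229799.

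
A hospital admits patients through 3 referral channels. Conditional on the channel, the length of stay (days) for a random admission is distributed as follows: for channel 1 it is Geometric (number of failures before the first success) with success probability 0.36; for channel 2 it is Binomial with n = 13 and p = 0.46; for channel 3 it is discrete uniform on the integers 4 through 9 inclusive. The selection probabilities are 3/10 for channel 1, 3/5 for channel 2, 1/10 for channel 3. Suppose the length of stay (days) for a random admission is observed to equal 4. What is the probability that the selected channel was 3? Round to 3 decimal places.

Likelihoods P(X=4 | ·): 1: 0.060398; 2: 0.124992; 3: 0.166667.
Posterior ∝ prior × likelihood. Numerator for 3: 0.1·0.166667 = 0.0166667.
Normalizing constant: 0.3·0.060398 + 0.6·0.124992 + 0.1·0.166667 = 0.109781.
P(3 | observation) = 0.0166667 / 0.109781 = 0.151817.

0.152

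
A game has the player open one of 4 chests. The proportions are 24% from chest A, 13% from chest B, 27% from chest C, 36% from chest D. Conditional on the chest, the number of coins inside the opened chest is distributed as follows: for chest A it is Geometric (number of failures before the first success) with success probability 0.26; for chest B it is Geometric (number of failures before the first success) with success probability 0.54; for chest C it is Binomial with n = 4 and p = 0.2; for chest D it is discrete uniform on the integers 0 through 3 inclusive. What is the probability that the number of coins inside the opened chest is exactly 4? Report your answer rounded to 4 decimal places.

0.0223

Conditional on each chest, P(X = 4): A: 0.0779651; B: 0.0241783; C: 0.0016; D: 0.
By total probability, P(X = 4) = 0.24·0.0779651 + 0.13·0.0241783 + 0.27·0.0016 + 0.36·0 = 0.0222868.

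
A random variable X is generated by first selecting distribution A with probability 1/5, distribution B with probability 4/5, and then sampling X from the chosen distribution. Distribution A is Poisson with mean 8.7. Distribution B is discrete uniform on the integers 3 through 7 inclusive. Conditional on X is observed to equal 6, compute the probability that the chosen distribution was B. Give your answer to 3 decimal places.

0.889

Likelihoods P(X=6 | ·): A: 0.100328; B: 0.2.
Posterior ∝ prior × likelihood. Numerator for B: 0.8·0.2 = 0.16.
Normalizing constant: 0.2·0.100328 + 0.8·0.2 = 0.180066.
P(B | observation) = 0.16 / 0.180066 = 0.888565.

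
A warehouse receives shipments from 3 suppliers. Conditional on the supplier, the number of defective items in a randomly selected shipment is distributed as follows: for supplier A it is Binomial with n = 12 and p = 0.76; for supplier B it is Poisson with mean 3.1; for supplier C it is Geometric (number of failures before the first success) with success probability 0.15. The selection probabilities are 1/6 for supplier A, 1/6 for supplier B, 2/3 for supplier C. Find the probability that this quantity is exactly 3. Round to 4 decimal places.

0.0987

Conditional on each supplier, P(X = 3): A: 0.000255132; B: 0.223677; C: 0.0921187.
By total probability, P(X = 3) = 0.166667·0.000255132 + 0.166667·0.223677 + 0.666667·0.0921187 = 0.0987345.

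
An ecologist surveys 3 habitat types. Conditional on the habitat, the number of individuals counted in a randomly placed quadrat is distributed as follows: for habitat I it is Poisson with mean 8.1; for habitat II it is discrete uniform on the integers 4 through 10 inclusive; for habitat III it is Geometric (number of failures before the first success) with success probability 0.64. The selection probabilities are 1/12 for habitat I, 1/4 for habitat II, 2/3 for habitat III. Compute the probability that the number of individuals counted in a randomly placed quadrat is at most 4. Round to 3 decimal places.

Conditional on each habitat, P(X ≤ 4): I: 0.0940485; II: 0.142857; III: 0.993953.
By total probability, P(X ≤ 4) = 0.0833333·0.0940485 + 0.25·0.142857 + 0.666667·0.993953 = 0.706187.

0.706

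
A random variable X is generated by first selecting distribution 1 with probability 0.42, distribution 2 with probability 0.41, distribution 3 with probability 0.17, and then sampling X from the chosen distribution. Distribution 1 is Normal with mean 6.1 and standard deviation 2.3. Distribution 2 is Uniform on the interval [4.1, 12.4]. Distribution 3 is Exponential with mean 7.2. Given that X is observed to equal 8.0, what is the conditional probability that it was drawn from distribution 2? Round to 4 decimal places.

Likelihoods f(8.0 | ·): 1: 0.12331; 2: 0.120482; 3: 0.0457212.
Posterior ∝ prior × likelihood. Numerator for 2: 0.41·0.120482 = 0.0493976.
Normalizing constant: 0.42·0.12331 + 0.41·0.120482 + 0.17·0.0457212 = 0.10896.
P(2 | observation) = 0.0493976 / 0.10896 = 0.453354.

0.4534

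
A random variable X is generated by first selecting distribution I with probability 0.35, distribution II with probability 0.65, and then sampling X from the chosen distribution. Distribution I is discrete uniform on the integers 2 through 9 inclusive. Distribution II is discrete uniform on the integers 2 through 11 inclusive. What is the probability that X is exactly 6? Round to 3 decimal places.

0.109

Conditional on each component, P(X = 6): I: 0.125; II: 0.1.
By total probability, P(X = 6) = 0.35·0.125 + 0.65·0.1 = 0.10875.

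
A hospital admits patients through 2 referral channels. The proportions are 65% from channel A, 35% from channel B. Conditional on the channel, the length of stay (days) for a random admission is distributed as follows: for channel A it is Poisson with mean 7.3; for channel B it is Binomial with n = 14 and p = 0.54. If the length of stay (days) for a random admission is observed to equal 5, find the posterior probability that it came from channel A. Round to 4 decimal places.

Likelihoods P(X=5 | ·): A: 0.116703; B: 0.0847722.
Posterior ∝ prior × likelihood. Numerator for A: 0.65·0.116703 = 0.0758572.
Normalizing constant: 0.65·0.116703 + 0.35·0.0847722 = 0.105527.
P(A | observation) = 0.0758572 / 0.105527 = 0.718838.

0.7188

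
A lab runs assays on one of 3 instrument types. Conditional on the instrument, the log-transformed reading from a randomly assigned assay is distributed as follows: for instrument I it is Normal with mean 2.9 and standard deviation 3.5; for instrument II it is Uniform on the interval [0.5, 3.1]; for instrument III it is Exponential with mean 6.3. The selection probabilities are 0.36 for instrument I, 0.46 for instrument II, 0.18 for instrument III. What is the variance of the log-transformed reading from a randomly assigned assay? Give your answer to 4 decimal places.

14.4395

Per component, I: μ=2.9, E[X²]=20.66; II: μ=1.8, E[X²]=3.80333; III: μ=6.3, E[X²]=79.38.
E[X] = 0.36·2.9 + 0.46·1.8 + 0.18·6.3 = 3.006.
E[X²] = 0.36·20.66 + 0.46·3.80333 + 0.18·79.38 = 23.4755.
Var(X) = E[X²] − (E[X])² = 23.4755 − 9.03604 = 14.4395.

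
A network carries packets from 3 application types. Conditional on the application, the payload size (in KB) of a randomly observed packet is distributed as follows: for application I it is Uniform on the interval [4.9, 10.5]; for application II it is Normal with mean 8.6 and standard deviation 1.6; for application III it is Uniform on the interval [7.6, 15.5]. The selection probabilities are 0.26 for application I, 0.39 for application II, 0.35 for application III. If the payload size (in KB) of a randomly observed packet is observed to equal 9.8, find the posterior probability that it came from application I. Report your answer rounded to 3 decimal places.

0.283

Likelihoods f(9.8 | ·): I: 0.178571; II: 0.188211; III: 0.126582.
Posterior ∝ prior × likelihood. Numerator for I: 0.26·0.178571 = 0.0464286.
Normalizing constant: 0.26·0.178571 + 0.39·0.188211 + 0.35·0.126582 = 0.164135.
P(I | observation) = 0.0464286 / 0.164135 = 0.282869.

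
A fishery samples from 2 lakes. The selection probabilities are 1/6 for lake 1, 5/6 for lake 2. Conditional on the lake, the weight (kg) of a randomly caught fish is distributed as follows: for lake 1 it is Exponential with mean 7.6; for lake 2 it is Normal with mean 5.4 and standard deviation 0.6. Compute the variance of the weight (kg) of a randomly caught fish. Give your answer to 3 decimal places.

Per component, 1: μ=7.6, E[X²]=115.52; 2: μ=5.4, E[X²]=29.52.
E[X] = 0.166667·7.6 + 0.833333·5.4 = 5.76667.
E[X²] = 0.166667·115.52 + 0.833333·29.52 = 43.8533.
Var(X) = E[X²] − (E[X])² = 43.8533 − 33.2544 = 10.5989.

10.599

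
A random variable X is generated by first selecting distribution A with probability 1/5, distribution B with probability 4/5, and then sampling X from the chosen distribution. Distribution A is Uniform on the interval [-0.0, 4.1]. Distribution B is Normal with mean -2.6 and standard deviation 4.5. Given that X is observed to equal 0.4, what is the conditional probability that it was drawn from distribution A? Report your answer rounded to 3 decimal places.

0.462

Likelihoods f(0.4 | ·): A: 0.243902; B: 0.0709884.
Posterior ∝ prior × likelihood. Numerator for A: 0.2·0.243902 = 0.0487805.
Normalizing constant: 0.2·0.243902 + 0.8·0.0709884 = 0.105571.
P(A | observation) = 0.0487805 / 0.105571 = 0.462062.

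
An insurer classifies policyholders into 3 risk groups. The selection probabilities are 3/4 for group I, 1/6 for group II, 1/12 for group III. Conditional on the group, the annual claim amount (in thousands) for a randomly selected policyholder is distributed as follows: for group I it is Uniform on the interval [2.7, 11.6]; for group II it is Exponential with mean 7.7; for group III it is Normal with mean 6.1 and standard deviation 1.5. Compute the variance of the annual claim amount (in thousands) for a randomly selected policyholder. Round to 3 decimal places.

Per component, I: μ=7.15, E[X²]=57.7233; II: μ=7.7, E[X²]=118.58; III: μ=6.1, E[X²]=39.46.
E[X] = 0.75·7.15 + 0.166667·7.7 + 0.0833333·6.1 = 7.15417.
E[X²] = 0.75·57.7233 + 0.166667·118.58 + 0.0833333·39.46 = 66.3442.
Var(X) = E[X²] − (E[X])² = 66.3442 − 51.1821 = 15.1621.

15.162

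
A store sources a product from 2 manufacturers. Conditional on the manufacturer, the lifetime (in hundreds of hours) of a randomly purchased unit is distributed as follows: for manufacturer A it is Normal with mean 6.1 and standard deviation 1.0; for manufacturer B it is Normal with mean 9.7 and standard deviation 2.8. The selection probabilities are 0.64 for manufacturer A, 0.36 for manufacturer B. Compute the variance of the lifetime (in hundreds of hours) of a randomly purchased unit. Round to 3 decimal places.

6.448

Per component, A: μ=6.1, E[X²]=38.21; B: μ=9.7, E[X²]=101.93.
E[X] = 0.64·6.1 + 0.36·9.7 = 7.396.
E[X²] = 0.64·38.21 + 0.36·101.93 = 61.1492.
Var(X) = E[X²] − (E[X])² = 61.1492 − 54.7008 = 6.44838.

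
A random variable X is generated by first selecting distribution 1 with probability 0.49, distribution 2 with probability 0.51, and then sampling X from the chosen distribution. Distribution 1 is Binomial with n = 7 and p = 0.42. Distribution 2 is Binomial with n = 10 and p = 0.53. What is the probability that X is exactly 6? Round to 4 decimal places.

Conditional on each component, P(X = 6): 1: 0.0222855; 2: 0.227126.
By total probability, P(X = 6) = 0.49·0.0222855 + 0.51·0.227126 = 0.126754.

0.1268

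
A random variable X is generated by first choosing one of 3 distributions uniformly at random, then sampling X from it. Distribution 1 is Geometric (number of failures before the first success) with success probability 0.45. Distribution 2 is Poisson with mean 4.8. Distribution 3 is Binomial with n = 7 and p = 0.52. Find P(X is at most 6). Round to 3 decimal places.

0.922

Conditional on each component, P(X ≤ 6): 1: 0.984776; 2: 0.790805; 3: 0.989719.
By total probability, P(X ≤ 6) = 0.333333·0.984776 + 0.333333·0.790805 + 0.333333·0.989719 = 0.921767.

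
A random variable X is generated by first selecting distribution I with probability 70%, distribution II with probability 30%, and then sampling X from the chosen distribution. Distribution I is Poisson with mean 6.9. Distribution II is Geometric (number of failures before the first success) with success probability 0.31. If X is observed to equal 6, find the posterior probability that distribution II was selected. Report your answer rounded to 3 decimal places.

0.087

Likelihoods P(X=6 | ·): I: 0.151053; II: 0.0334546.
Posterior ∝ prior × likelihood. Numerator for II: 0.3·0.0334546 = 0.0100364.
Normalizing constant: 0.7·0.151053 + 0.3·0.0334546 = 0.115774.
P(II | observation) = 0.0100364 / 0.115774 = 0.0866897.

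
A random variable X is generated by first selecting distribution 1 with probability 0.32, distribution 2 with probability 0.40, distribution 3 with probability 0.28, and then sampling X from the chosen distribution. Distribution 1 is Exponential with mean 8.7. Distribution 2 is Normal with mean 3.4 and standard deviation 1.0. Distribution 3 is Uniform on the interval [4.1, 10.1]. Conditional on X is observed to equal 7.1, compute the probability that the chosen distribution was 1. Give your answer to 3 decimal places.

0.258

Likelihoods f(7.1 | ·): 1: 0.0508226; 2: 0.00042478; 3: 0.166667.
Posterior ∝ prior × likelihood. Numerator for 1: 0.32·0.0508226 = 0.0162632.
Normalizing constant: 0.32·0.0508226 + 0.4·0.00042478 + 0.28·0.166667 = 0.0630998.
P(1 | observation) = 0.0162632 / 0.0630998 = 0.257738.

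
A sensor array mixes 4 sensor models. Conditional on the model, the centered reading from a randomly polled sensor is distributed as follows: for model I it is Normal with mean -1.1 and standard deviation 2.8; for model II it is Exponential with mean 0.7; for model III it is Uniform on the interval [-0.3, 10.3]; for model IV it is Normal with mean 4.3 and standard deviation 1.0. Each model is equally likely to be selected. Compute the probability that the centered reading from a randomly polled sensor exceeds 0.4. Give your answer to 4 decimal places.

0.6987

Conditional on each model, P(X > 0.4): I: 0.296078; II: 0.564718; III: 0.933962; IV: 0.999952.
By total probability, P(X > 0.4) = 0.25·0.296078 + 0.25·0.564718 + 0.25·0.933962 + 0.25·0.999952 = 0.698678.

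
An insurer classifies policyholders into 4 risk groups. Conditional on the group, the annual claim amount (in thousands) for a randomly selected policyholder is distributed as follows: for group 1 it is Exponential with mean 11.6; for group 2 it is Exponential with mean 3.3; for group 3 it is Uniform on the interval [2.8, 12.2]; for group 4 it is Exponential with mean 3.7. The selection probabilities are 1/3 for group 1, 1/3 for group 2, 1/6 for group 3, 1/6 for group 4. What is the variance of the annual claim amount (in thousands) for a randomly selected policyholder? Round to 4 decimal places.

65.4378

Per component, 1: μ=11.6, E[X²]=269.12; 2: μ=3.3, E[X²]=21.78; 3: μ=7.5, E[X²]=63.6133; 4: μ=3.7, E[X²]=27.38.
E[X] = 0.333333·11.6 + 0.333333·3.3 + 0.166667·7.5 + 0.166667·3.7 = 6.83333.
E[X²] = 0.333333·269.12 + 0.333333·21.78 + 0.166667·63.6133 + 0.166667·27.38 = 112.132.
Var(X) = E[X²] − (E[X])² = 112.132 − 46.6944 = 65.4378.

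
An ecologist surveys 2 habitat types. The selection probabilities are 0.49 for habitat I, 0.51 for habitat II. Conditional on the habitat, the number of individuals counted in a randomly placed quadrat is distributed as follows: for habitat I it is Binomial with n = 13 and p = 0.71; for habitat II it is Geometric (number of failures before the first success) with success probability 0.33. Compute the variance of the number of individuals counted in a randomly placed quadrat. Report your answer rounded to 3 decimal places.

Per component, I: μ=9.23, E[X²]=87.8696; II: μ=2.0303, E[X²]=10.2746.
E[X] = 0.49·9.23 + 0.51·2.0303 = 5.55815.
E[X²] = 0.49·87.8696 + 0.51·10.2746 = 48.2961.
Var(X) = E[X²] − (E[X])² = 48.2961 − 30.8931 = 17.403.

17.403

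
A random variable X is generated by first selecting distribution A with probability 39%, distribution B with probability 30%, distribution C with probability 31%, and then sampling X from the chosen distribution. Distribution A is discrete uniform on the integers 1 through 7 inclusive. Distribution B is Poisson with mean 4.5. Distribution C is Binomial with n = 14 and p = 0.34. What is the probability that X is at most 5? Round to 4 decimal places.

Conditional on each component, P(X ≤ 5): A: 0.714286; B: 0.70293; C: 0.670335.
By total probability, P(X ≤ 5) = 0.39·0.714286 + 0.3·0.70293 + 0.31·0.670335 = 0.697254.

0.6973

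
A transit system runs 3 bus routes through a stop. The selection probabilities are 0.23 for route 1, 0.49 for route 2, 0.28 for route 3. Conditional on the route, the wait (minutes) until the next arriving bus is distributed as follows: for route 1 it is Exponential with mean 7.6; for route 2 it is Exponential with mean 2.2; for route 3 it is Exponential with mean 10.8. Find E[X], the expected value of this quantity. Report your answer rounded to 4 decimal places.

Component means — 1: 7.6; 2: 2.2; 3: 10.8.
E[X] = 0.23·7.6 + 0.49·2.2 + 0.28·10.8 = 5.85.

5.8500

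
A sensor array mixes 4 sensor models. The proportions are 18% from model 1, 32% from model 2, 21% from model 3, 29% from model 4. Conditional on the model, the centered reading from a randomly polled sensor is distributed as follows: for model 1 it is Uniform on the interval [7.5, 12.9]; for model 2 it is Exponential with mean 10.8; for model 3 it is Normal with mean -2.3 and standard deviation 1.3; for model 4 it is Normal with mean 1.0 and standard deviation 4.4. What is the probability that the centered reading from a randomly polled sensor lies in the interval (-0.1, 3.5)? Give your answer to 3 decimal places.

Conditional on each model, P(-0.1 < X < 3.5): 1: 0; 2: 0.276803; 3: 0.0452896; 4: 0.313751.
By total probability, P(-0.1 < X < 3.5) = 0.18·0 + 0.32·0.276803 + 0.21·0.0452896 + 0.29·0.313751 = 0.189076.

0.189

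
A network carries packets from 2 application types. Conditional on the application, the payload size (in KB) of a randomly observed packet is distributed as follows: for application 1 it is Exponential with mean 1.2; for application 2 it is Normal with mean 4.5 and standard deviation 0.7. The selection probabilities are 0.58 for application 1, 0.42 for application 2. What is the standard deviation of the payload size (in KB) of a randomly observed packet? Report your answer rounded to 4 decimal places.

Per component, 1: μ=1.2, E[X²]=2.88; 2: μ=4.5, E[X²]=20.74.
E[X] = 0.58·1.2 + 0.42·4.5 = 2.586.
E[X²] = 0.58·2.88 + 0.42·20.74 = 10.3812.
Var(X) = E[X²] − (E[X])² = 10.3812 − 6.6874 = 3.6938.
SD(X) = √3.6938 = 1.92193.

1.9219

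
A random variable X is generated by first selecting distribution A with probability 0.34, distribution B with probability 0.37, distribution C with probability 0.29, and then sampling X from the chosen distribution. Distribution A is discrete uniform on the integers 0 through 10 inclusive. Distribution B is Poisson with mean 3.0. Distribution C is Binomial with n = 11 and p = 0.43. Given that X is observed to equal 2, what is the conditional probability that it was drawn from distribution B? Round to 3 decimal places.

Likelihoods P(X=2 | ·): A: 0.0909091; B: 0.224042; C: 0.0645912.
Posterior ∝ prior × likelihood. Numerator for B: 0.37·0.224042 = 0.0828955.
Normalizing constant: 0.34·0.0909091 + 0.37·0.224042 + 0.29·0.0645912 = 0.132536.
P(B | observation) = 0.0828955 / 0.132536 = 0.625456.

0.625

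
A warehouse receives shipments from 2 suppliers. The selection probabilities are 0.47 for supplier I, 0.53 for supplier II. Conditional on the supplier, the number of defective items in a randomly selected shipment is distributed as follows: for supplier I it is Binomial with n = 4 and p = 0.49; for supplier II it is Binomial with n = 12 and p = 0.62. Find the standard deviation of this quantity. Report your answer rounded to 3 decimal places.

Per component, I: μ=1.96, E[X²]=4.8412; II: μ=7.44, E[X²]=58.1808.
E[X] = 0.47·1.96 + 0.53·7.44 = 4.8644.
E[X²] = 0.47·4.8412 + 0.53·58.1808 = 33.1112.
Var(X) = E[X²] − (E[X])² = 33.1112 − 23.6624 = 9.4488.
SD(X) = √9.4488 = 3.07389.

3.074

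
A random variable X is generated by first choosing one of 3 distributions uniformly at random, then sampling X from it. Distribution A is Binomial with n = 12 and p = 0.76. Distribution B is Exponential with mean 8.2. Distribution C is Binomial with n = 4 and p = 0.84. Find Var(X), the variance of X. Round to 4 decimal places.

Per component, A: μ=9.12, E[X²]=85.3632; B: μ=8.2, E[X²]=134.48; C: μ=3.36, E[X²]=11.8272.
E[X] = 0.333333·9.12 + 0.333333·8.2 + 0.333333·3.36 = 6.89333.
E[X²] = 0.333333·85.3632 + 0.333333·134.48 + 0.333333·11.8272 = 77.2235.
Var(X) = E[X²] − (E[X])² = 77.2235 − 47.518 = 29.7054.

29.7054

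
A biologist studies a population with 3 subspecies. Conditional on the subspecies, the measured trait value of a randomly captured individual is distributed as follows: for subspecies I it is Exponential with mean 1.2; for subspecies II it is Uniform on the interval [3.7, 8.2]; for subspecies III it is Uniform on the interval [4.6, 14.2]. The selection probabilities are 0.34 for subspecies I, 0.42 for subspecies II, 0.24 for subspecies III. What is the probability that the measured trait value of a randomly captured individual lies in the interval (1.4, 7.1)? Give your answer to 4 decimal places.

0.4848

Conditional on each subspecies, P(1.4 < X < 7.1): I: 0.308709; II: 0.755556; III: 0.260417.
By total probability, P(1.4 < X < 7.1) = 0.34·0.308709 + 0.42·0.755556 + 0.24·0.260417 = 0.484794.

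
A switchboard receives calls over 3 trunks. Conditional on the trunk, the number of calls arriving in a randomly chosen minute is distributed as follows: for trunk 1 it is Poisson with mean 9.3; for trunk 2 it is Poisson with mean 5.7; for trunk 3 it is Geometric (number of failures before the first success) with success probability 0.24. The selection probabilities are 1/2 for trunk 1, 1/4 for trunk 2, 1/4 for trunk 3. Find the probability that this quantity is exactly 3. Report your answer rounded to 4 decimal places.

Conditional on each trunk, P(X = 3): 1: 0.0122563; 2: 0.103275; 3: 0.105354.
By total probability, P(X = 3) = 0.5·0.0122563 + 0.25·0.103275 + 0.25·0.105354 = 0.0582854.

0.0583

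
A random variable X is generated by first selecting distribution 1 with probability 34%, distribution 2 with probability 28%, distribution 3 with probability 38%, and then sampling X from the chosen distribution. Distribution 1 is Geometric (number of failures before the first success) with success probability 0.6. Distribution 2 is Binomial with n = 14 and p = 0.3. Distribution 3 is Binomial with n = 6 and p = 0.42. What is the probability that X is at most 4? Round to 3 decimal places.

0.861

Conditional on each component, P(X ≤ 4): 1: 0.98976; 2: 0.584201; 3: 0.94903.
By total probability, P(X ≤ 4) = 0.34·0.98976 + 0.28·0.584201 + 0.38·0.94903 = 0.860726.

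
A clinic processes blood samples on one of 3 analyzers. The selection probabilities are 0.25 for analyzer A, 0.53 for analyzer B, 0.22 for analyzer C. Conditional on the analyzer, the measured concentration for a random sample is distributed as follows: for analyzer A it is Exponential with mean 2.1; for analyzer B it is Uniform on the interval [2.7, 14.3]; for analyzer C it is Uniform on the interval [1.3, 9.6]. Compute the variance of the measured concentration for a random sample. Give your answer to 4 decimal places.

Per component, A: μ=2.1, E[X²]=8.82; B: μ=8.5, E[X²]=83.4633; C: μ=5.45, E[X²]=35.4433.
E[X] = 0.25·2.1 + 0.53·8.5 + 0.22·5.45 = 6.229.
E[X²] = 0.25·8.82 + 0.53·83.4633 + 0.22·35.4433 = 54.2381.
Var(X) = E[X²] − (E[X])² = 54.2381 − 38.8004 = 15.4377.

15.4377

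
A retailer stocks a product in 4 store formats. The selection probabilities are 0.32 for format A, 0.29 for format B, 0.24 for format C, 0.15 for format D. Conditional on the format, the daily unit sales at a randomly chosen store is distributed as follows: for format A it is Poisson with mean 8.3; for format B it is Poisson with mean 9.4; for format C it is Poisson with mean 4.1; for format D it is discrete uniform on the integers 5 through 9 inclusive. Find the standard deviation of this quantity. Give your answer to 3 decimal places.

3.275

Per component, A: μ=8.3, E[X²]=77.19; B: μ=9.4, E[X²]=97.76; C: μ=4.1, E[X²]=20.91; D: μ=7, E[X²]=51.
E[X] = 0.32·8.3 + 0.29·9.4 + 0.24·4.1 + 0.15·7 = 7.416.
E[X²] = 0.32·77.19 + 0.29·97.76 + 0.24·20.91 + 0.15·51 = 65.7196.
Var(X) = E[X²] − (E[X])² = 65.7196 − 54.9971 = 10.7225.
SD(X) = √10.7225 = 3.27453.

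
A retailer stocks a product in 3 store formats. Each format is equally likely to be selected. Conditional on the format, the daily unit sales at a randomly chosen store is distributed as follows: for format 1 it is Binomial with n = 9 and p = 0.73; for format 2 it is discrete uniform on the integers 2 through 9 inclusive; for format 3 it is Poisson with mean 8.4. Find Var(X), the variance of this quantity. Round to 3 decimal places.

6.575

Per component, 1: μ=6.57, E[X²]=44.9388; 2: μ=5.5, E[X²]=35.5; 3: μ=8.4, E[X²]=78.96.
E[X] = 0.333333·6.57 + 0.333333·5.5 + 0.333333·8.4 = 6.82333.
E[X²] = 0.333333·44.9388 + 0.333333·35.5 + 0.333333·78.96 = 53.1329.
Var(X) = E[X²] − (E[X])² = 53.1329 − 46.5579 = 6.57506.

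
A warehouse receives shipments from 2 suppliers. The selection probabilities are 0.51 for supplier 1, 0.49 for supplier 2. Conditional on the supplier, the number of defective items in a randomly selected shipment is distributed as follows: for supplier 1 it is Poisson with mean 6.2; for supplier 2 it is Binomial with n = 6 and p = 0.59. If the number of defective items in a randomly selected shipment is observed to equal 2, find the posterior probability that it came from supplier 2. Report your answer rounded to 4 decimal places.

Likelihoods P(X=2 | ·): 1: 0.0390057; 2: 0.147547.
Posterior ∝ prior × likelihood. Numerator for 2: 0.49·0.147547 = 0.0722981.
Normalizing constant: 0.51·0.0390057 + 0.49·0.147547 = 0.092191.
P(2 | observation) = 0.0722981 / 0.092191 = 0.784221.

0.7842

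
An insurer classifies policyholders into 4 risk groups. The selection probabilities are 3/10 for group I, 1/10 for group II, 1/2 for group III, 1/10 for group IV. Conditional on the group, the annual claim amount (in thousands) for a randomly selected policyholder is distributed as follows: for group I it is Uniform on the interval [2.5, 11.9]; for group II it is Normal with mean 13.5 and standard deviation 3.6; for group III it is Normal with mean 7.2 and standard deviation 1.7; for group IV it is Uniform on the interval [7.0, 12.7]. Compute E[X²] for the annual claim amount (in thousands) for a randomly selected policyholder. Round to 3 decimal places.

For each component E[X²] = Var + (mean)², giving I: 59.2033; II: 195.21; III: 54.73; IV: 99.73.
Overall E[X²] = 0.3·59.2033 + 0.1·195.21 + 0.5·54.73 + 0.1·99.73 = 74.62.

74.620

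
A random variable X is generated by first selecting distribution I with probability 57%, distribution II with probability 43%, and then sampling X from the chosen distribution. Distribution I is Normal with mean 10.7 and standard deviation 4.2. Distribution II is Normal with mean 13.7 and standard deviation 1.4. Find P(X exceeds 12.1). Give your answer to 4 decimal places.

0.5862

Conditional on each component, P(X > 12.1): I: 0.369441; II: 0.873451.
By total probability, P(X > 12.1) = 0.57·0.369441 + 0.43·0.873451 = 0.586166.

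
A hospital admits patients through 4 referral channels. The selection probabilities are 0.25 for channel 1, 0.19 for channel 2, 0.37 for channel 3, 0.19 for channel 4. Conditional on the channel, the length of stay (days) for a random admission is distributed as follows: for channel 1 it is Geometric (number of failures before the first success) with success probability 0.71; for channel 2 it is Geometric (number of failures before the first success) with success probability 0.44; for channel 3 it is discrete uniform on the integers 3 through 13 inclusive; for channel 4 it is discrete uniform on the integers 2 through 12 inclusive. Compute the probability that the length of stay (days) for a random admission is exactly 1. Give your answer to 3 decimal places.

0.098

Conditional on each channel, P(X = 1): 1: 0.2059; 2: 0.2464; 3: 0; 4: 0.
By total probability, P(X = 1) = 0.25·0.2059 + 0.19·0.2464 + 0.37·0 + 0.19·0 = 0.098291.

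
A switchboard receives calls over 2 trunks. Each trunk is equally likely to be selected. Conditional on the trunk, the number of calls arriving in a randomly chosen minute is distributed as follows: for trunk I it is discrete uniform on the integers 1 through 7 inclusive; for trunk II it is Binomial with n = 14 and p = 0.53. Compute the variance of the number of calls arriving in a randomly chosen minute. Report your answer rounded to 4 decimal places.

Per component, I: μ=4, E[X²]=20; II: μ=7.42, E[X²]=58.5438.
E[X] = 0.5·4 + 0.5·7.42 = 5.71.
E[X²] = 0.5·20 + 0.5·58.5438 = 39.2719.
Var(X) = E[X²] − (E[X])² = 39.2719 − 32.6041 = 6.6678.

6.6678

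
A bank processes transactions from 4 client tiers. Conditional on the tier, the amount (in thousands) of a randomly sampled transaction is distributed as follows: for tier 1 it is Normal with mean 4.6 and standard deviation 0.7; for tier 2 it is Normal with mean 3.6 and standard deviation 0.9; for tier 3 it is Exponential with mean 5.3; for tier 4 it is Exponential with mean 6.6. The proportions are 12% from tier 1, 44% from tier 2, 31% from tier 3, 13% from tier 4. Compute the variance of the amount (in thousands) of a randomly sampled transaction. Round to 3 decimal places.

Per component, 1: μ=4.6, E[X²]=21.65; 2: μ=3.6, E[X²]=13.77; 3: μ=5.3, E[X²]=56.18; 4: μ=6.6, E[X²]=87.12.
E[X] = 0.12·4.6 + 0.44·3.6 + 0.31·5.3 + 0.13·6.6 = 4.637.
E[X²] = 0.12·21.65 + 0.44·13.77 + 0.31·56.18 + 0.13·87.12 = 37.3982.
Var(X) = E[X²] − (E[X])² = 37.3982 − 21.5018 = 15.8964.

15.896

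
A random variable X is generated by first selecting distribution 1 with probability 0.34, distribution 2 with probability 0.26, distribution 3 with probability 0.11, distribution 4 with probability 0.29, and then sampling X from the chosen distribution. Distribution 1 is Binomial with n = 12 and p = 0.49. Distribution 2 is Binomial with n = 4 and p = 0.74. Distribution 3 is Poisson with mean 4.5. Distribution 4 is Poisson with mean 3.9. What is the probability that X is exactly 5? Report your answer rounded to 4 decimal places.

Conditional on each component, P(X = 5): 1: 0.200769; 2: 0; 3: 0.170827; 4: 0.152193.
By total probability, P(X = 5) = 0.34·0.200769 + 0.26·0 + 0.11·0.170827 + 0.29·0.152193 = 0.131188.

0.1312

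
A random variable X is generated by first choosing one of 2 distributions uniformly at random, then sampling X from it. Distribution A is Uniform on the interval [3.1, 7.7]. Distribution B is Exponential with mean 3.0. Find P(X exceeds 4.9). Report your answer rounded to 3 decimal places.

Conditional on each component, P(X > 4.9): A: 0.608696; B: 0.195278.
By total probability, P(X > 4.9) = 0.5·0.608696 + 0.5·0.195278 = 0.401987.

0.402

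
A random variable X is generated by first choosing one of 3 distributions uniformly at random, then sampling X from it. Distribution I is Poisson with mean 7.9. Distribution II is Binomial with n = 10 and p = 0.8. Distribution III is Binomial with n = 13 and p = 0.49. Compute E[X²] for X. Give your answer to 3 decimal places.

For each component E[X²] = Var + (mean)², giving I: 70.31; II: 65.6; III: 43.8256.
Overall E[X²] = 0.333333·70.31 + 0.333333·65.6 + 0.333333·43.8256 = 59.9119.

59.912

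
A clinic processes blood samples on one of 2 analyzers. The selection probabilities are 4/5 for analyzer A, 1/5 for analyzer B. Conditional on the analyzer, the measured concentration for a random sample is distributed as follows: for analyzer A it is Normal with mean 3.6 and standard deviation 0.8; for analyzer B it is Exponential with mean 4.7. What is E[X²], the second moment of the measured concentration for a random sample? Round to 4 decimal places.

19.7160

For each component E[X²] = Var + (mean)², giving A: 13.6; B: 44.18.
Overall E[X²] = 0.8·13.6 + 0.2·44.18 = 19.716.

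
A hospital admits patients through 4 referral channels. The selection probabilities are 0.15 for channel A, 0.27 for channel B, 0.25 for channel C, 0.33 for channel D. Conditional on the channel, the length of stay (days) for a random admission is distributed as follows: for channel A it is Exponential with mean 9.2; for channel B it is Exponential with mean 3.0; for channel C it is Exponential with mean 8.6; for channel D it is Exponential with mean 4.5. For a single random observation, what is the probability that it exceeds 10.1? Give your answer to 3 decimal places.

Conditional on each channel, P(X > 10.1): A: 0.333596; B: 0.0345045; C: 0.308999; D: 0.105986.
By total probability, P(X > 10.1) = 0.15·0.333596 + 0.27·0.0345045 + 0.25·0.308999 + 0.33·0.105986 = 0.171581.

0.172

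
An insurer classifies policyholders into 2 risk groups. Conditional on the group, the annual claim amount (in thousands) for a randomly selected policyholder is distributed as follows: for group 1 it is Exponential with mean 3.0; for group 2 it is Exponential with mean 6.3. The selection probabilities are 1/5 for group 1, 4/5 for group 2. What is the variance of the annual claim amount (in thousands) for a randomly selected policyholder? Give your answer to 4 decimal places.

Per component, 1: μ=3, E[X²]=18; 2: μ=6.3, E[X²]=79.38.
E[X] = 0.2·3 + 0.8·6.3 = 5.64.
E[X²] = 0.2·18 + 0.8·79.38 = 67.104.
Var(X) = E[X²] − (E[X])² = 67.104 − 31.8096 = 35.2944.

35.2944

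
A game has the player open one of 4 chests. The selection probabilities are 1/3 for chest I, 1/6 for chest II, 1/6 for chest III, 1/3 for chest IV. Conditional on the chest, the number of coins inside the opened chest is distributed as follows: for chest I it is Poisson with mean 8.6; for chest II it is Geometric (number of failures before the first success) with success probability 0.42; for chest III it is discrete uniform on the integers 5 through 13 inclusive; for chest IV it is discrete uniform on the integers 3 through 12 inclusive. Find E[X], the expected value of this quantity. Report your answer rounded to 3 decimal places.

Component means — I: 8.6; II: 1.38095; III: 9; IV: 7.5.
E[X] = 0.333333·8.6 + 0.166667·1.38095 + 0.166667·9 + 0.333333·7.5 = 7.09683.

7.097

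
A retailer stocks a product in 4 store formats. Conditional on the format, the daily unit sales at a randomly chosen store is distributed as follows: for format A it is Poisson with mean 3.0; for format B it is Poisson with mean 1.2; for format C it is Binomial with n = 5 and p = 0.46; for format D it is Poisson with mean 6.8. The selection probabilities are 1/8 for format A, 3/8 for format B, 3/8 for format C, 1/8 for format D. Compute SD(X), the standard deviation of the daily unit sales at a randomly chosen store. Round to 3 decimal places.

2.265

Per component, A: μ=3, E[X²]=12; B: μ=1.2, E[X²]=2.64; C: μ=2.3, E[X²]=6.532; D: μ=6.8, E[X²]=53.04.
E[X] = 0.125·3 + 0.375·1.2 + 0.375·2.3 + 0.125·6.8 = 2.5375.
E[X²] = 0.125·12 + 0.375·2.64 + 0.375·6.532 + 0.125·53.04 = 11.5695.
Var(X) = E[X²] − (E[X])² = 11.5695 − 6.43891 = 5.13059.
SD(X) = √5.13059 = 2.26508.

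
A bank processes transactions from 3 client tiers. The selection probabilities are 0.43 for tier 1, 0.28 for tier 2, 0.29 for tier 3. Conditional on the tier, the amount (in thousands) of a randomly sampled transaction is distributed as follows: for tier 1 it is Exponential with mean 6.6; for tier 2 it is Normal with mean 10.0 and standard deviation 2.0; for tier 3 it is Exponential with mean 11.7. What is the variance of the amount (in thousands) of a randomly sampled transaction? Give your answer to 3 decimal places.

Per component, 1: μ=6.6, E[X²]=87.12; 2: μ=10, E[X²]=104; 3: μ=11.7, E[X²]=273.78.
E[X] = 0.43·6.6 + 0.28·10 + 0.29·11.7 = 9.031.
E[X²] = 0.43·87.12 + 0.28·104 + 0.29·273.78 = 145.978.
Var(X) = E[X²] − (E[X])² = 145.978 − 81.559 = 64.4188.

64.419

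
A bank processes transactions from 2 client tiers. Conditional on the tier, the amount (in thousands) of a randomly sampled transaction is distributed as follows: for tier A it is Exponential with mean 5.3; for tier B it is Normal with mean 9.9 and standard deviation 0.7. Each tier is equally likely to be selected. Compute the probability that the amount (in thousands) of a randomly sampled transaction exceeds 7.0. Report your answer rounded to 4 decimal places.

Conditional on each tier, P(X > 7.0): A: 0.266934; B: 0.999983.
By total probability, P(X > 7.0) = 0.5·0.266934 + 0.5·0.999983 = 0.633458.

0.6335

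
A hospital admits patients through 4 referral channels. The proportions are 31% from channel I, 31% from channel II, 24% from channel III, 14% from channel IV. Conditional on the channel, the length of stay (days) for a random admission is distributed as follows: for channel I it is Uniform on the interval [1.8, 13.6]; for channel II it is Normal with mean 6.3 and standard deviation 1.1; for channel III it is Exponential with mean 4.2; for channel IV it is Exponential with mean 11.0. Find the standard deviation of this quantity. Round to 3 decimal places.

Per component, I: μ=7.7, E[X²]=70.8933; II: μ=6.3, E[X²]=40.9; III: μ=4.2, E[X²]=35.28; IV: μ=11, E[X²]=242.
E[X] = 0.31·7.7 + 0.31·6.3 + 0.24·4.2 + 0.14·11 = 6.888.
E[X²] = 0.31·70.8933 + 0.31·40.9 + 0.24·35.28 + 0.14·242 = 77.0031.
Var(X) = E[X²] − (E[X])² = 77.0031 − 47.4445 = 29.5586.
SD(X) = √29.5586 = 5.43678.

5.437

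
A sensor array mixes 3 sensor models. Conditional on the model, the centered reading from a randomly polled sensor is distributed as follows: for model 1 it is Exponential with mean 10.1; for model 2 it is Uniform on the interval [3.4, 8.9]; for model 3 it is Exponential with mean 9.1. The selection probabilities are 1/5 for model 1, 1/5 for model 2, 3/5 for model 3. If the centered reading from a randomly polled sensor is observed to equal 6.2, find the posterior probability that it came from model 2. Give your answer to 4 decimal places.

0.4521

Likelihoods f(6.2 | ·): 1: 0.0535898; 2: 0.181818; 3: 0.0555988.
Posterior ∝ prior × likelihood. Numerator for 2: 0.2·0.181818 = 0.0363636.
Normalizing constant: 0.2·0.0535898 + 0.2·0.181818 + 0.6·0.0555988 = 0.0804409.
P(2 | observation) = 0.0363636 / 0.0804409 = 0.452054.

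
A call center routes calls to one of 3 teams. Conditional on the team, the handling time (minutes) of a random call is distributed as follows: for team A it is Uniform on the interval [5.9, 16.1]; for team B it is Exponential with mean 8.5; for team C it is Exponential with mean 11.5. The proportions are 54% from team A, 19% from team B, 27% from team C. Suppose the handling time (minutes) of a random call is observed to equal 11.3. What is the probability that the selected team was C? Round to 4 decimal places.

0.1299

Likelihoods f(11.3 | ·): A: 0.0980392; B: 0.0311333; C: 0.0325507.
Posterior ∝ prior × likelihood. Numerator for C: 0.27·0.0325507 = 0.00878869.
Normalizing constant: 0.54·0.0980392 + 0.19·0.0311333 + 0.27·0.0325507 = 0.0676452.
P(C | observation) = 0.00878869 / 0.0676452 = 0.129923.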